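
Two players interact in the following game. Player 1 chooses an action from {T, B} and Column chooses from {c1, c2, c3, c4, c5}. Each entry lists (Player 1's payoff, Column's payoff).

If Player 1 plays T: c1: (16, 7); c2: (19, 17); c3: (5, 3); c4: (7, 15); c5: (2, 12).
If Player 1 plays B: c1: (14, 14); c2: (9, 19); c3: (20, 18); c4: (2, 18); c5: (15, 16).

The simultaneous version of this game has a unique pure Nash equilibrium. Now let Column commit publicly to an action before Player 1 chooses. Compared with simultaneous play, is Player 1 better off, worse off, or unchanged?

Solve by backward induction (Column leads).
- c1: Player 1 compares 16, 14 and picks T; Column would get 7.
- c2: Player 1 compares 19, 9 and picks T; Column would get 17.
- c3: Player 1 compares 5, 20 and picks B; Column would get 18.
- c4: Player 1 compares 7, 2 and picks T; Column would get 15.
- c5: Player 1 compares 2, 15 and picks B; Column would get 16.
Among 7, 17, 18, 15, 16, the best is 18 at c3. Subgame-perfect outcome: (B, c3) with payoffs (20, 18).
For the simultaneous game, intersect best replies.
Player 1's best replies: c1→T; c2→T; c3→B; c4→T; c5→B.
Column's best replies: T→c2; B→c2.
Only (T, c2) has each player best-responding; Nash payoffs (19, 17).
Player 1 earns 20 sequentially versus 19 at the Nash outcome: better off.

better off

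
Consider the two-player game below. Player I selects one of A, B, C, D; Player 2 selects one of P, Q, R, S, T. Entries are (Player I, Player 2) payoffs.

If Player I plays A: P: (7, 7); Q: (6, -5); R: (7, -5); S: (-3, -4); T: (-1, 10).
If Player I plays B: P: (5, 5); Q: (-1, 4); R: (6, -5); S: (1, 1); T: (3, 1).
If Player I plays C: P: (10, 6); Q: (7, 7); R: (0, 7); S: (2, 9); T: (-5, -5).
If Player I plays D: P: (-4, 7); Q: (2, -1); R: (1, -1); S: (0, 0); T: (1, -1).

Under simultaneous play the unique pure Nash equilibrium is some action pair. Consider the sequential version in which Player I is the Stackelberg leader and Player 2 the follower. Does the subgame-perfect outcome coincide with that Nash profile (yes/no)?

no

Work backward from Player 2's decision.
- A → Player 2 plays T (best of 7, -5, -5, -4, 10); Player I gets -1.
- B → Player 2 plays P (best of 5, 4, -5, 1, 1); Player I gets 5.
- C → Player 2 plays S (best of 6, 7, 7, 9, -5); Player I gets 2.
- D → Player 2 plays P (best of 7, -1, -1, 0, -1); Player I gets -4.
Among -1, 5, 2, -4, the best is 5 at B. Subgame-perfect outcome: (B, P) with payoffs (5, 5).
For the simultaneous game, intersect best replies.
Player I's best replies: P→C; Q→C; R→A; S→C; T→B.
Player 2's best replies: A→T; B→P; C→S; D→P.
The unique mutual best reply is (C, S), giving (2, 9).
Sequential outcome (B, P) differs from the Nash profile (C, S).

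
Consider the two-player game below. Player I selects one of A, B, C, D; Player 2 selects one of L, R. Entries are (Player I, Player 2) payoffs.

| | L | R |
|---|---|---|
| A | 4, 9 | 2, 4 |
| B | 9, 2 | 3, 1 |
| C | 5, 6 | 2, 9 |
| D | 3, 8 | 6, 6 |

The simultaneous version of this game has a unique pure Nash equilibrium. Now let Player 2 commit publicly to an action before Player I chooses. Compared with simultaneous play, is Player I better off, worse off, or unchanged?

worse off

Work backward from Player I's decision.
- L: Player I compares 4, 9, 5, 3 and picks B; Player 2 would get 2.
- R: Player I compares 2, 3, 2, 6 and picks D; Player 2 would get 6.
Player 2's induced payoffs are 2, 6, so Player 2 commits to R. Subgame-perfect outcome: (D, R) with payoffs (6, 6).
Now find the simultaneous Nash equilibrium.
Player I's best replies: L→B; R→D.
Player 2's best replies: A→L; B→L; C→R; D→L.
Only (B, L) has each player best-responding; Nash payoffs (9, 2).
Player I earns 6 sequentially versus 9 at the Nash outcome: worse off.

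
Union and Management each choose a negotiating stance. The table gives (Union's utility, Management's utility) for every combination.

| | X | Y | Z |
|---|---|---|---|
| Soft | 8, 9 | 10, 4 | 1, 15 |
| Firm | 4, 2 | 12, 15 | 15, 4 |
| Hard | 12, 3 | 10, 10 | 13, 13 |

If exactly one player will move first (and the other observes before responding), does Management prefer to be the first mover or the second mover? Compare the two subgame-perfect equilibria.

If Union leads: Management's best replies are Soft→Z, Firm→Y, Hard→Z; Union's induced payoffs 1, 12, 13; outcome (Hard, Z), payoffs (13, 13).
If Management leads: Union's best replies are X→Hard, Y→Firm, Z→Firm; Management's induced payoffs 3, 15, 4; outcome (Firm, Y), payoffs (12, 15).
Management gets 15 moving first and 13 moving second, so Management prefers to move first.

first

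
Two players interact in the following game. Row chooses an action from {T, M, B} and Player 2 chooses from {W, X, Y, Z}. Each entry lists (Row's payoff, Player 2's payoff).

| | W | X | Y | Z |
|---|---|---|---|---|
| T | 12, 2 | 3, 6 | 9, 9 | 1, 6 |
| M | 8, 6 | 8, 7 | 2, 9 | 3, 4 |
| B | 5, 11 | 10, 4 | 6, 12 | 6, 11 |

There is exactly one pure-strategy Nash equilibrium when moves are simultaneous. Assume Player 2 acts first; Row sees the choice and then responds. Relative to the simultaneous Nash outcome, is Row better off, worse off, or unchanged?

Row best-responds to each possible Player 2 move:
- W: BR = T, leader payoff 2.
- X: BR = B, leader payoff 4.
- Y: BR = T, leader payoff 9.
- Z: BR = B, leader payoff 11.
Player 2's induced payoffs are 2, 4, 9, 11, so Player 2 commits to Z. Subgame-perfect outcome: (B, Z) with payoffs (6, 11).
Under simultaneous play:
Row's best replies: W→T; X→B; Y→T; Z→B.
Player 2's best replies: T→Y; M→Y; B→Y.
Only (T, Y) has each player best-responding; Nash payoffs (9, 9).
Row earns 6 sequentially versus 9 at the Nash outcome: worse off.

worse off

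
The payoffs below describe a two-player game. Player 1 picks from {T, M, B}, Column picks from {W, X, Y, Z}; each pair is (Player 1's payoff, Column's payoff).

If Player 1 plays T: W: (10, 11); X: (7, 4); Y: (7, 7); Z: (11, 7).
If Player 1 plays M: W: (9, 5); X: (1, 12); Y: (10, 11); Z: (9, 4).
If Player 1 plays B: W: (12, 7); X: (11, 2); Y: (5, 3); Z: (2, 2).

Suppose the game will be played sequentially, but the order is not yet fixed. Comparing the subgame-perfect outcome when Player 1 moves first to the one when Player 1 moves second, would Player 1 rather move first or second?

If Player 1 leads: Column's best replies are T→W, M→X, B→W; Player 1's induced payoffs 10, 1, 12; outcome (B, W), payoffs (12, 7).
If Column leads: Player 1's best replies are W→B, X→B, Y→M, Z→T; Column's induced payoffs 7, 2, 11, 7; outcome (M, Y), payoffs (10, 11).
Player 1 gets 12 moving first and 10 moving second, so Player 1 prefers to move first.

first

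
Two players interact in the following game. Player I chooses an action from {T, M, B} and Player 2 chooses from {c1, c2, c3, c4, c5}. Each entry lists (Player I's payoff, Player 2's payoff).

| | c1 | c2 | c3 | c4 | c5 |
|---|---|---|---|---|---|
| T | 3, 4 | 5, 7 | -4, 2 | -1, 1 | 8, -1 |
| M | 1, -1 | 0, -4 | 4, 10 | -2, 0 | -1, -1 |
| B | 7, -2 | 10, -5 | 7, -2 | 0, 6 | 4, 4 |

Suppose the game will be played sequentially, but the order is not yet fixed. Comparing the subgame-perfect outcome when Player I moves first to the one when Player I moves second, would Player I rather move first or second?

first

If Player I leads: Player 2's best replies are T→c2, M→c3, B→c4; Player I's induced payoffs 5, 4, 0; outcome (T, c2), payoffs (5, 7).
If Player 2 leads: Player I's best replies are c1→B, c2→B, c3→B, c4→B, c5→T; Player 2's induced payoffs -2, -5, -2, 6, -1; outcome (B, c4), payoffs (0, 6).
Player I gets 5 moving first and 0 moving second, so Player I prefers to move first.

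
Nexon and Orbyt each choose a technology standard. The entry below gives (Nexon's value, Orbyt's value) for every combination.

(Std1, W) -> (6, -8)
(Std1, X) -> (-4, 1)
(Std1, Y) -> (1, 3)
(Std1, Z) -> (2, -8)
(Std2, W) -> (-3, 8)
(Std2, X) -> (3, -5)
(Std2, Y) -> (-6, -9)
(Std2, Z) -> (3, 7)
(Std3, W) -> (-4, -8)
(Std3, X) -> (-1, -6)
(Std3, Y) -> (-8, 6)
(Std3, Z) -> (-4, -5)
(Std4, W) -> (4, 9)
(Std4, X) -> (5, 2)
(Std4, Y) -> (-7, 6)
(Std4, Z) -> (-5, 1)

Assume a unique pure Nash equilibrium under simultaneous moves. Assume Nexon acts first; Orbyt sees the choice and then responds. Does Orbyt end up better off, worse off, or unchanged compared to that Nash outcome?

better off

Solve by backward induction (Nexon leads).
- Std1: Orbyt compares -8, 1, 3, -8 and picks Y; Nexon would get 1.
- Std2: Orbyt compares 8, -5, -9, 7 and picks W; Nexon would get -3.
- Std3: Orbyt compares -8, -6, 6, -5 and picks Y; Nexon would get -8.
- Std4: Orbyt compares 9, 2, 6, 1 and picks W; Nexon would get 4.
Nexon's induced payoffs are 1, -3, -8, 4, so Nexon commits to Std4. Subgame-perfect outcome: (Std4, W) with payoffs (4, 9).
Under simultaneous play:
Nexon's best replies: W→Std1; X→Std4; Y→Std1; Z→Std2.
Orbyt's best replies: Std1→Y; Std2→W; Std3→Y; Std4→W.
Only (Std1, Y) has each player best-responding; Nash payoffs (1, 3).
Orbyt earns 9 sequentially versus 3 at the Nash outcome: better off.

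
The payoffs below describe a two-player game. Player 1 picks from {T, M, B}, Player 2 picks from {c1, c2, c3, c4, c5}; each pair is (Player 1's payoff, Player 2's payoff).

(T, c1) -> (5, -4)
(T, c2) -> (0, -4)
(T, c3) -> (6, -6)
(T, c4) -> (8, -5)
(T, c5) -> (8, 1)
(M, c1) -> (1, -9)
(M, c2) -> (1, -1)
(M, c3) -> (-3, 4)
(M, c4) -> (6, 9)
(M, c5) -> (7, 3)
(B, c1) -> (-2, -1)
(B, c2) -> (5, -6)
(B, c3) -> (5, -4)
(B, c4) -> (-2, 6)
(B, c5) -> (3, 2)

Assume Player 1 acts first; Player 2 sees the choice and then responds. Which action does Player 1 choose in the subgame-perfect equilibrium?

Work backward from Player 2's decision.
- T: Player 2 compares -4, -4, -6, -5, 1 and picks c5; Player 1 would get 8.
- M: Player 2 compares -9, -1, 4, 9, 3 and picks c4; Player 1 would get 6.
- B: Player 2 compares -1, -6, -4, 6, 2 and picks c4; Player 1 would get -2.
Among 8, 6, -2, the best is 8 at T. Subgame-perfect outcome: (T, c5) with payoffs (8, 1).

T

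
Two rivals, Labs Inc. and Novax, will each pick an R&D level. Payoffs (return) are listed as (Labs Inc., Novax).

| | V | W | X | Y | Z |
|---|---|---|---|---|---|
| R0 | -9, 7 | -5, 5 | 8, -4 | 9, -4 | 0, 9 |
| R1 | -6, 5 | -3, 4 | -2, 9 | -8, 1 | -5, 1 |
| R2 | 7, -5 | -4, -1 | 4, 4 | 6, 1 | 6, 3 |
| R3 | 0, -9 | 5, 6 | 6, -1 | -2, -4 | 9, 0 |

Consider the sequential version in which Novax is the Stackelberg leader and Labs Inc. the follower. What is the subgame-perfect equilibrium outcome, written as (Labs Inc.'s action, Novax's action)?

(R3, W)

Work backward from Labs Inc.'s decision.
- V: BR = R2, leader payoff -5.
- W: BR = R3, leader payoff 6.
- X: BR = R0, leader payoff -4.
- Y: BR = R0, leader payoff -4.
- Z: BR = R3, leader payoff 0.
Novax's induced payoffs are -5, 6, -4, -4, 0, so Novax commits to W. Subgame-perfect outcome: (R3, W) with payoffs (5, 6).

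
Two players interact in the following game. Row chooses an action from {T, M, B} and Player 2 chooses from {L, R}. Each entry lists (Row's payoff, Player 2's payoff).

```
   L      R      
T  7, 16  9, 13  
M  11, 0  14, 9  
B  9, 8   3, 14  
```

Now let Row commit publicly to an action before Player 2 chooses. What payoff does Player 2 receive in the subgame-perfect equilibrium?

Work backward from Player 2's decision.
- T → Player 2 plays L (best of 16, 13); Row gets 7.
- M → Player 2 plays R (best of 0, 9); Row gets 14.
- B → Player 2 plays R (best of 8, 14); Row gets 3.
Maximizing over 7, 14, 3, Row chooses M. Subgame-perfect outcome: (M, R) with payoffs (14, 9).

9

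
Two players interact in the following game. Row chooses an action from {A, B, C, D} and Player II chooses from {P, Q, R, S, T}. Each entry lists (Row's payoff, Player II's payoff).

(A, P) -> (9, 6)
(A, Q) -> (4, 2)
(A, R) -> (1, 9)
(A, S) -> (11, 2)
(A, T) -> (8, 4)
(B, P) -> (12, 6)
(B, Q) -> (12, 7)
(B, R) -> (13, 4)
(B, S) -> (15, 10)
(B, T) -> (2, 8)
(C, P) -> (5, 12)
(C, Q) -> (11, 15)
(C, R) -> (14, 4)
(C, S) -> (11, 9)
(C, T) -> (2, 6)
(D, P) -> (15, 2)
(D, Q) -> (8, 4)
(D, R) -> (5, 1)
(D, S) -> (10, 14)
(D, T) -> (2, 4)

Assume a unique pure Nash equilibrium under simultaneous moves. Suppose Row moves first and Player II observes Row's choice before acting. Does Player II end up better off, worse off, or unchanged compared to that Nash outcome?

Work backward from Player II's decision.
- A: BR = R, leader payoff 1.
- B: BR = S, leader payoff 15.
- C: BR = Q, leader payoff 11.
- D: BR = S, leader payoff 10.
Maximizing over 1, 15, 11, 10, Row chooses B. Subgame-perfect outcome: (B, S) with payoffs (15, 10).
Under simultaneous play:
Row's best replies: P→D; Q→B; R→C; S→B; T→A.
Player II's best replies: A→R; B→S; C→Q; D→S.
The unique mutual best reply is (B, S), giving (15, 10).
Player II earns 10 sequentially versus 10 at the Nash outcome: unchanged.

unchanged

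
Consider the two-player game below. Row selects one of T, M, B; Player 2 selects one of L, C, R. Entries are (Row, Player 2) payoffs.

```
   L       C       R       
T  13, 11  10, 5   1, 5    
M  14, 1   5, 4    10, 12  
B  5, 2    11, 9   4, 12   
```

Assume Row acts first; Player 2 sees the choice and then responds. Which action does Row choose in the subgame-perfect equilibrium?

T

Backward induction with Row moving first.
- T: Player 2 compares 11, 5, 5 and picks L; Row would get 13.
- M: Player 2 compares 1, 4, 12 and picks R; Row would get 10.
- B: Player 2 compares 2, 9, 12 and picks R; Row would get 4.
Among 13, 10, 4, the best is 13 at T. Subgame-perfect outcome: (T, L) with payoffs (13, 11).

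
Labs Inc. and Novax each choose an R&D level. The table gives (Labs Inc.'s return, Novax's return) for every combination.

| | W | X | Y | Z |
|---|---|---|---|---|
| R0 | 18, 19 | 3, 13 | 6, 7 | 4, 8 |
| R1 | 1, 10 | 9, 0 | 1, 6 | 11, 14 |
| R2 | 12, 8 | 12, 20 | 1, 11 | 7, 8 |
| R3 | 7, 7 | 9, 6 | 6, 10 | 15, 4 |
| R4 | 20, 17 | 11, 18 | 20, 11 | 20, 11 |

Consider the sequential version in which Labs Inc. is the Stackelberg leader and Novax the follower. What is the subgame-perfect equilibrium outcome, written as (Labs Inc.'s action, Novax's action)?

(R0, W)

Novax best-responds to each possible Labs Inc. move:
- R0: Novax compares 19, 13, 7, 8 and picks W; Labs Inc. would get 18.
- R1: Novax compares 10, 0, 6, 14 and picks Z; Labs Inc. would get 11.
- R2: Novax compares 8, 20, 11, 8 and picks X; Labs Inc. would get 12.
- R3: Novax compares 7, 6, 10, 4 and picks Y; Labs Inc. would get 6.
- R4: Novax compares 17, 18, 11, 11 and picks X; Labs Inc. would get 11.
Among 18, 11, 12, 6, 11, the best is 18 at R0. Subgame-perfect outcome: (R0, W) with payoffs (18, 19).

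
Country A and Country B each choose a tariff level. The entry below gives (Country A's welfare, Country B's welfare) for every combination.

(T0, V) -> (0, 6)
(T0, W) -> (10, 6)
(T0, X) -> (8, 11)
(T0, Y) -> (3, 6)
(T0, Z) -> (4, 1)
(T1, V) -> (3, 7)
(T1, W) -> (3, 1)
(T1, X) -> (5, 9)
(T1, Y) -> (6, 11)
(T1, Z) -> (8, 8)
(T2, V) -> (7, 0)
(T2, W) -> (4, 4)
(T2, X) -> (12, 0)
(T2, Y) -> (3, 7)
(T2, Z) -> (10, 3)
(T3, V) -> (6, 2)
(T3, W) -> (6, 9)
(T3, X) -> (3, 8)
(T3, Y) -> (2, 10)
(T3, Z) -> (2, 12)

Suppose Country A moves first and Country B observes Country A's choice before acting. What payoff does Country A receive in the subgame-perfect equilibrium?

Work backward from Country B's decision.
- T0: BR = X, leader payoff 8.
- T1: BR = Y, leader payoff 6.
- T2: BR = Y, leader payoff 3.
- T3: BR = Z, leader payoff 2.
Country A's induced payoffs are 8, 6, 3, 2, so Country A commits to T0. Subgame-perfect outcome: (T0, X) with payoffs (8, 11).

8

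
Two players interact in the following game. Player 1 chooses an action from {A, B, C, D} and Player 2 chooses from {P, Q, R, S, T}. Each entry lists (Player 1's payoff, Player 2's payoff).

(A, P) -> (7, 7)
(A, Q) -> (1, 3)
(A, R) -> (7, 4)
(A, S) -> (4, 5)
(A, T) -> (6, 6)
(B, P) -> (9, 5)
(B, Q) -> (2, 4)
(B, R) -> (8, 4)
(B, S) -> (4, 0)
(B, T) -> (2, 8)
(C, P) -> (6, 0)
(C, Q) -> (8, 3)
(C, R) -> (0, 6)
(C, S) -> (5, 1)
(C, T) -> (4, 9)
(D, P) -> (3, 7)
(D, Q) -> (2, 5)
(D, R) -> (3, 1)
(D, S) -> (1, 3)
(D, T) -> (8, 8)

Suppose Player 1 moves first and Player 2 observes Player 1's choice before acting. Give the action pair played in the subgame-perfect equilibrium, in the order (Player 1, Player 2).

Solve by backward induction (Player 1 leads).
- A: Player 2 compares 7, 3, 4, 5, 6 and picks P; Player 1 would get 7.
- B: Player 2 compares 5, 4, 4, 0, 8 and picks T; Player 1 would get 2.
- C: Player 2 compares 0, 3, 6, 1, 9 and picks T; Player 1 would get 4.
- D: Player 2 compares 7, 5, 1, 3, 8 and picks T; Player 1 would get 8.
Among 7, 2, 4, 8, the best is 8 at D. Subgame-perfect outcome: (D, T) with payoffs (8, 8).

(D, T)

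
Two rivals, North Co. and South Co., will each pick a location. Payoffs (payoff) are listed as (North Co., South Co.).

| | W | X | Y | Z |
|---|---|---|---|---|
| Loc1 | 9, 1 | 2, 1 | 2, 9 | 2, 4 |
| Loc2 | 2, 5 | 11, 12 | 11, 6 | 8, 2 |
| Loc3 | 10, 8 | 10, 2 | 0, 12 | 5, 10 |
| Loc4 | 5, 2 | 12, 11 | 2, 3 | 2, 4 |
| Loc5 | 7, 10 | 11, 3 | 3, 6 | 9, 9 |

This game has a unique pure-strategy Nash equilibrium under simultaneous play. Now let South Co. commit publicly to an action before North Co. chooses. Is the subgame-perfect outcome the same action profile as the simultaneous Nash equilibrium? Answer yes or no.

Solve by backward induction (South Co. leads).
- W: North Co. compares 9, 2, 10, 5, 7 and picks Loc3; South Co. would get 8.
- X: North Co. compares 2, 11, 10, 12, 11 and picks Loc4; South Co. would get 11.
- Y: North Co. compares 2, 11, 0, 2, 3 and picks Loc2; South Co. would get 6.
- Z: North Co. compares 2, 8, 5, 2, 9 and picks Loc5; South Co. would get 9.
Maximizing over 8, 11, 6, 9, South Co. chooses X. Subgame-perfect outcome: (Loc4, X) with payoffs (12, 11).
Now find the simultaneous Nash equilibrium.
North Co.'s best replies: W→Loc3; X→Loc4; Y→Loc2; Z→Loc5.
South Co.'s best replies: Loc1→Y; Loc2→X; Loc3→Y; Loc4→X; Loc5→W.
Only (Loc4, X) has each player best-responding; Nash payoffs (12, 11).
Sequential outcome (Loc4, X) coincides with the Nash profile (Loc4, X).

yes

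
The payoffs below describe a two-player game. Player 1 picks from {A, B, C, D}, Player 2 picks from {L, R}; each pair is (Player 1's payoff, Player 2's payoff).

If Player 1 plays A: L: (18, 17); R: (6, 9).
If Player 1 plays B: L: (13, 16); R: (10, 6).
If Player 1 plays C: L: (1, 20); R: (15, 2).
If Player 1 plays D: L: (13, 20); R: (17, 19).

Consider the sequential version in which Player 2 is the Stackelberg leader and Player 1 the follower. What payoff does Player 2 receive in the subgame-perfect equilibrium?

19

Work backward from Player 1's decision.
- L: BR = A, leader payoff 17.
- R: BR = D, leader payoff 19.
Maximizing over 17, 19, Player 2 chooses R. Subgame-perfect outcome: (D, R) with payoffs (17, 19).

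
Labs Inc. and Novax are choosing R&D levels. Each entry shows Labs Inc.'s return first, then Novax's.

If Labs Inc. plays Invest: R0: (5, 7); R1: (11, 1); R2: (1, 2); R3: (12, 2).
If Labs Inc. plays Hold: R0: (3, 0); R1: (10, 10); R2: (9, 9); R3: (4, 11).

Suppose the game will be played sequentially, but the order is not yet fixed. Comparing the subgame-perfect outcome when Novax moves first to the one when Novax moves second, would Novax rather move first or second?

first

If Labs Inc. leads: Novax's best replies are Invest→R0, Hold→R3; Labs Inc.'s induced payoffs 5, 4; outcome (Invest, R0), payoffs (5, 7).
If Novax leads: Labs Inc.'s best replies are R0→Invest, R1→Invest, R2→Hold, R3→Invest; Novax's induced payoffs 7, 1, 9, 2; outcome (Hold, R2), payoffs (9, 9).
Novax gets 9 moving first and 7 moving second, so Novax prefers to move first.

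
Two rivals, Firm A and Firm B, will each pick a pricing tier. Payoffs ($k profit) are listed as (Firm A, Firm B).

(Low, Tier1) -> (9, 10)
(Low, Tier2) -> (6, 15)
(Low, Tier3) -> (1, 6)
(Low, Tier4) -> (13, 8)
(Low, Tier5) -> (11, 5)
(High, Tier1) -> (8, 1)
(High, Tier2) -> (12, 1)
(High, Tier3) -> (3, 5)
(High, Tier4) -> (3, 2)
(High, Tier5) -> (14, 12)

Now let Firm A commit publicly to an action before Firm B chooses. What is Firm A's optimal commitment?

Work backward from Firm B's decision.
- Low: Firm B compares 10, 15, 6, 8, 5 and picks Tier2; Firm A would get 6.
- High: Firm B compares 1, 1, 5, 2, 12 and picks Tier5; Firm A would get 14.
Firm A's induced payoffs are 6, 14, so Firm A commits to High. Subgame-perfect outcome: (High, Tier5) with payoffs (14, 12).

High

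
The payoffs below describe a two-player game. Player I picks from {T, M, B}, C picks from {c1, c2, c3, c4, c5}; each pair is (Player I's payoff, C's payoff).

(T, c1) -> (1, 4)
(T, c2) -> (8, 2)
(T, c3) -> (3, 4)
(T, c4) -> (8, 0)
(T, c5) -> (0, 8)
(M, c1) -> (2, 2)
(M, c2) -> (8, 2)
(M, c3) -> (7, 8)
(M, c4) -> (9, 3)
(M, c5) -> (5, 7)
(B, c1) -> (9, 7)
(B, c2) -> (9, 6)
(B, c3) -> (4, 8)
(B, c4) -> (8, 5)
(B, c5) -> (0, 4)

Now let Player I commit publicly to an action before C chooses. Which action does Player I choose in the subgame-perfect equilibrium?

M

Backward induction with Player I moving first.
- T: BR = c5, leader payoff 0.
- M: BR = c3, leader payoff 7.
- B: BR = c3, leader payoff 4.
Player I's induced payoffs are 0, 7, 4, so Player I commits to M. Subgame-perfect outcome: (M, c3) with payoffs (7, 8).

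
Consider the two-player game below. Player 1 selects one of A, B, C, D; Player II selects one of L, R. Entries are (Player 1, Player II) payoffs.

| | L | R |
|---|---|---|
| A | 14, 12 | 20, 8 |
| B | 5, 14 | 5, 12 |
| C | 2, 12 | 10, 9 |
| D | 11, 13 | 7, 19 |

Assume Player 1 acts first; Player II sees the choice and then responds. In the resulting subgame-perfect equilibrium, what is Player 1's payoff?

14

Backward induction with Player 1 moving first.
- A: BR = L, leader payoff 14.
- B: BR = L, leader payoff 5.
- C: BR = L, leader payoff 2.
- D: BR = R, leader payoff 7.
Player 1's induced payoffs are 14, 5, 2, 7, so Player 1 commits to A. Subgame-perfect outcome: (A, L) with payoffs (14, 12).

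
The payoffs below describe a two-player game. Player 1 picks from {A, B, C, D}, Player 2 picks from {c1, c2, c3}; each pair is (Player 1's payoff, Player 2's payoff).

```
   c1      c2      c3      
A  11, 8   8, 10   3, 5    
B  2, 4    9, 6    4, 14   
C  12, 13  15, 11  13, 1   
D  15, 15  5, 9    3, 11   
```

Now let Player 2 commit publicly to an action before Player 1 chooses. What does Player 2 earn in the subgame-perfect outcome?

Work backward from Player 1's decision.
- c1: Player 1 compares 11, 2, 12, 15 and picks D; Player 2 would get 15.
- c2: Player 1 compares 8, 9, 15, 5 and picks C; Player 2 would get 11.
- c3: Player 1 compares 3, 4, 13, 3 and picks C; Player 2 would get 1.
Among 15, 11, 1, the best is 15 at c1. Subgame-perfect outcome: (D, c1) with payoffs (15, 15).

15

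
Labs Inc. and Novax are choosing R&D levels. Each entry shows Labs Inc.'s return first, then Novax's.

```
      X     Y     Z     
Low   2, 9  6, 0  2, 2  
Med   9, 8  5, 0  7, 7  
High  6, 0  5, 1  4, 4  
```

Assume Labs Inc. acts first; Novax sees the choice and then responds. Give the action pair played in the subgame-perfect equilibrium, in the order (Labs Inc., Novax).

(Med, X)

Backward induction with Labs Inc. moving first.
- Low → Novax plays X (best of 9, 0, 2); Labs Inc. gets 2.
- Med → Novax plays X (best of 8, 0, 7); Labs Inc. gets 9.
- High → Novax plays Z (best of 0, 1, 4); Labs Inc. gets 4.
Labs Inc.'s induced payoffs are 2, 9, 4, so Labs Inc. commits to Med. Subgame-perfect outcome: (Med, X) with payoffs (9, 8).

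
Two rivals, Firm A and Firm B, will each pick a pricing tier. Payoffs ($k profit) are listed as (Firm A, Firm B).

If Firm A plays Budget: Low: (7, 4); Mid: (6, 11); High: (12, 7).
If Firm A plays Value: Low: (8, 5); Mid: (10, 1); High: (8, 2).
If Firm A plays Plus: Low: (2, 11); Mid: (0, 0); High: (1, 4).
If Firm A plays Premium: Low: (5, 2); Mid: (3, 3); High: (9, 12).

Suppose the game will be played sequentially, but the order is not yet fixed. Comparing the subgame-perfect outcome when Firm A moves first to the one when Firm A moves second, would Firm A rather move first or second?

If Firm A leads: Firm B's best replies are Budget→Mid, Value→Low, Plus→Low, Premium→High; Firm A's induced payoffs 6, 8, 2, 9; outcome (Premium, High), payoffs (9, 12).
If Firm B leads: Firm A's best replies are Low→Value, Mid→Value, High→Budget; Firm B's induced payoffs 5, 1, 7; outcome (Budget, High), payoffs (12, 7).
Firm A gets 9 moving first and 12 moving second, so Firm A prefers to move second.

second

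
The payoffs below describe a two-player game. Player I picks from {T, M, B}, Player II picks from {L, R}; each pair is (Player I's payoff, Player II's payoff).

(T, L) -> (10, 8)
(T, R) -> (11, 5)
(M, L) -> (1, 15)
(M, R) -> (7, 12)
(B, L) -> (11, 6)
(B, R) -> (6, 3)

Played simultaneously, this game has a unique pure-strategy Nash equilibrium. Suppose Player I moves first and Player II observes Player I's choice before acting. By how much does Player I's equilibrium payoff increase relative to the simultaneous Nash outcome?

0

Work backward from Player II's decision.
- T → Player II plays L (best of 8, 5); Player I gets 10.
- M → Player II plays L (best of 15, 12); Player I gets 1.
- B → Player II plays L (best of 6, 3); Player I gets 11.
Maximizing over 10, 1, 11, Player I chooses B. Subgame-perfect outcome: (B, L) with payoffs (11, 6).
Now find the simultaneous Nash equilibrium.
Player I's best replies: L→B; R→T.
Player II's best replies: T→L; M→L; B→L.
The unique mutual best reply is (B, L), giving (11, 6).
Player I's commitment gain: 11 − 11 = 0.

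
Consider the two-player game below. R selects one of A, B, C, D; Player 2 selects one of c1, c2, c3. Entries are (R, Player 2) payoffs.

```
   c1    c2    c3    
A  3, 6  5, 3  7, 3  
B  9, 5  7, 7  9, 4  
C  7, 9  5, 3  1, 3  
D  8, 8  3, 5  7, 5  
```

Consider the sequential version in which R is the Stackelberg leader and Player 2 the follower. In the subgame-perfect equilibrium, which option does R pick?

D

Work backward from Player 2's decision.
- A → Player 2 plays c1 (best of 6, 3, 3); R gets 3.
- B → Player 2 plays c2 (best of 5, 7, 4); R gets 7.
- C → Player 2 plays c1 (best of 9, 3, 3); R gets 7.
- D → Player 2 plays c1 (best of 8, 5, 5); R gets 8.
Among 3, 7, 7, 8, the best is 8 at D. Subgame-perfect outcome: (D, c1) with payoffs (8, 8).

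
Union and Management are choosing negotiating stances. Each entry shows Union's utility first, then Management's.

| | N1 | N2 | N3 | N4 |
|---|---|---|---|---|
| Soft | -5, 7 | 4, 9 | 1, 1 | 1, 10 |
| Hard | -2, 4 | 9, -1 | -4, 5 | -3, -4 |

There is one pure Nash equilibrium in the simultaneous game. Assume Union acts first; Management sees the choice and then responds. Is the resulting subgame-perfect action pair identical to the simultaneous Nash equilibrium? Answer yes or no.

yes

Solve by backward induction (Union leads).
- Soft → Management plays N4 (best of 7, 9, 1, 10); Union gets 1.
- Hard → Management plays N3 (best of 4, -1, 5, -4); Union gets -4.
Maximizing over 1, -4, Union chooses Soft. Subgame-perfect outcome: (Soft, N4) with payoffs (1, 10).
For the simultaneous game, intersect best replies.
Union's best replies: N1→Hard; N2→Hard; N3→Soft; N4→Soft.
Management's best replies: Soft→N4; Hard→N3.
Only (Soft, N4) has each player best-responding; Nash payoffs (1, 10).
Sequential outcome (Soft, N4) coincides with the Nash profile (Soft, N4).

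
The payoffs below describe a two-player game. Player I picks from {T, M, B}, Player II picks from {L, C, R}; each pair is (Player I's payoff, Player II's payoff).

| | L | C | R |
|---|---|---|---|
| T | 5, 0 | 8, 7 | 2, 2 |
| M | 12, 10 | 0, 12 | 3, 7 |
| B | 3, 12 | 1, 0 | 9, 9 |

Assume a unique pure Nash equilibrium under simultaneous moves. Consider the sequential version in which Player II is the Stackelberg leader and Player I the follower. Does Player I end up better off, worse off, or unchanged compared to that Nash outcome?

Solve by backward induction (Player II leads).
- L: BR = M, leader payoff 10.
- C: BR = T, leader payoff 7.
- R: BR = B, leader payoff 9.
Player II's induced payoffs are 10, 7, 9, so Player II commits to L. Subgame-perfect outcome: (M, L) with payoffs (12, 10).
Now find the simultaneous Nash equilibrium.
Player I's best replies: L→M; C→T; R→B.
Player II's best replies: T→C; M→C; B→L.
Only (T, C) has each player best-responding; Nash payoffs (8, 7).
Player I earns 12 sequentially versus 8 at the Nash outcome: better off.

better off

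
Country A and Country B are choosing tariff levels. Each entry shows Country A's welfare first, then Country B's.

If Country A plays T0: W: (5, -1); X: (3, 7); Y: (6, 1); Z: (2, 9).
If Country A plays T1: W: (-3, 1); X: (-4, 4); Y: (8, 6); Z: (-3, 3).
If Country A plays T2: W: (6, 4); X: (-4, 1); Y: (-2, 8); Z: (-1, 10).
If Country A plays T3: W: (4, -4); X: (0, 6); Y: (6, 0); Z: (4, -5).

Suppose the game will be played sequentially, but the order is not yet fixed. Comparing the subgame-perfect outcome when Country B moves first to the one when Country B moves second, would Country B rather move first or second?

first

If Country A leads: Country B's best replies are T0→Z, T1→Y, T2→Z, T3→X; Country A's induced payoffs 2, 8, -1, 0; outcome (T1, Y), payoffs (8, 6).
If Country B leads: Country A's best replies are W→T2, X→T0, Y→T1, Z→T3; Country B's induced payoffs 4, 7, 6, -5; outcome (T0, X), payoffs (3, 7).
Country B gets 7 moving first and 6 moving second, so Country B prefers to move first.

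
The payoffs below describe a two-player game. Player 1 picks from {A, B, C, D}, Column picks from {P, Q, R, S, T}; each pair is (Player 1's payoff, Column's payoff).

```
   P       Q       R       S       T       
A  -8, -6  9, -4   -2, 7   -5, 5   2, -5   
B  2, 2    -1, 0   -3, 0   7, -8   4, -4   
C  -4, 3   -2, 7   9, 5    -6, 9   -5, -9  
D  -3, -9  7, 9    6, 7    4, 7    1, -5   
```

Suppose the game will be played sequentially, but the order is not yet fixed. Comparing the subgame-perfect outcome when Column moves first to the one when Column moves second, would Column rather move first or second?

If Player 1 leads: Column's best replies are A→R, B→P, C→S, D→Q; Player 1's induced payoffs -2, 2, -6, 7; outcome (D, Q), payoffs (7, 9).
If Column leads: Player 1's best replies are P→B, Q→A, R→C, S→B, T→B; Column's induced payoffs 2, -4, 5, -8, -4; outcome (C, R), payoffs (9, 5).
Column gets 5 moving first and 9 moving second, so Column prefers to move second.

second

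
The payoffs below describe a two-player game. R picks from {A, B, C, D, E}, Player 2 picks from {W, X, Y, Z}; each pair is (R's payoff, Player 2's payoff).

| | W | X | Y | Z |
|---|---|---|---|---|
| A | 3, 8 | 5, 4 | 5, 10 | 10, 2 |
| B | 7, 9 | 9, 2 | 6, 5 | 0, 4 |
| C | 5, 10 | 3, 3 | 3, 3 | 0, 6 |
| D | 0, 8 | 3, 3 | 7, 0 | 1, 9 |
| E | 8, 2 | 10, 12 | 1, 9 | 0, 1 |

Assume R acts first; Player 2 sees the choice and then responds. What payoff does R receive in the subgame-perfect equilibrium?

10

Backward induction with R moving first.
- A: Player 2 compares 8, 4, 10, 2 and picks Y; R would get 5.
- B: Player 2 compares 9, 2, 5, 4 and picks W; R would get 7.
- C: Player 2 compares 10, 3, 3, 6 and picks W; R would get 5.
- D: Player 2 compares 8, 3, 0, 9 and picks Z; R would get 1.
- E: Player 2 compares 2, 12, 9, 1 and picks X; R would get 10.
Among 5, 7, 5, 1, 10, the best is 10 at E. Subgame-perfect outcome: (E, X) with payoffs (10, 12).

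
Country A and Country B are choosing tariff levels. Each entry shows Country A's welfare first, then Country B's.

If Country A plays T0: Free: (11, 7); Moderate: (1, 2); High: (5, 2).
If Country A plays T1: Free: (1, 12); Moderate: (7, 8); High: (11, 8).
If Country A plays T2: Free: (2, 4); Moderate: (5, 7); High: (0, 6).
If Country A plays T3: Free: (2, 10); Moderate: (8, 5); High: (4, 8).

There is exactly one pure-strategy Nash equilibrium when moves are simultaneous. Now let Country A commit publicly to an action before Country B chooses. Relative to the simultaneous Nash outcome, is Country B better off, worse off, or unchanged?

Work backward from Country B's decision.
- T0: BR = Free, leader payoff 11.
- T1: BR = Free, leader payoff 1.
- T2: BR = Moderate, leader payoff 5.
- T3: BR = Free, leader payoff 2.
Country A's induced payoffs are 11, 1, 5, 2, so Country A commits to T0. Subgame-perfect outcome: (T0, Free) with payoffs (11, 7).
Under simultaneous play:
Country A's best replies: Free→T0; Moderate→T3; High→T1.
Country B's best replies: T0→Free; T1→Free; T2→Moderate; T3→Free.
The unique mutual best reply is (T0, Free), giving (11, 7).
Country B earns 7 sequentially versus 7 at the Nash outcome: unchanged.

unchanged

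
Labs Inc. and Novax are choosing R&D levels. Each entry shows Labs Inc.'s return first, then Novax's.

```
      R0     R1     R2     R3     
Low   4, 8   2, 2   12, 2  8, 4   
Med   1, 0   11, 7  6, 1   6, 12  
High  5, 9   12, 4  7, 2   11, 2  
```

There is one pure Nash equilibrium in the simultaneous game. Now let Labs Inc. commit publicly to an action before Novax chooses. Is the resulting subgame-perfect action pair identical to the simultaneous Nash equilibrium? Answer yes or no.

no

Solve by backward induction (Labs Inc. leads).
- Low: BR = R0, leader payoff 4.
- Med: BR = R3, leader payoff 6.
- High: BR = R0, leader payoff 5.
Among 4, 6, 5, the best is 6 at Med. Subgame-perfect outcome: (Med, R3) with payoffs (6, 12).
Under simultaneous play:
Labs Inc.'s best replies: R0→High; R1→High; R2→Low; R3→High.
Novax's best replies: Low→R0; Med→R3; High→R0.
The unique mutual best reply is (High, R0), giving (5, 9).
Sequential outcome (Med, R3) differs from the Nash profile (High, R0).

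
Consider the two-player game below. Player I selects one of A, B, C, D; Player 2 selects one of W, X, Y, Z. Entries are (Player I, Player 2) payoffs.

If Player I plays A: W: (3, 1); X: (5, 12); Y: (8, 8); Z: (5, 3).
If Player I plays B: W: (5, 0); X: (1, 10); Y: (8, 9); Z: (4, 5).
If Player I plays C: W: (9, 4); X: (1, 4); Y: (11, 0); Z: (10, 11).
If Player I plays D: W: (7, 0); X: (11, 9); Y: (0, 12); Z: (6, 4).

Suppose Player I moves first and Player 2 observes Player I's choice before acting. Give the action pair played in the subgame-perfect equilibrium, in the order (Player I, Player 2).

Backward induction with Player I moving first.
- A: BR = X, leader payoff 5.
- B: BR = X, leader payoff 1.
- C: BR = Z, leader payoff 10.
- D: BR = Y, leader payoff 0.
Maximizing over 5, 1, 10, 0, Player I chooses C. Subgame-perfect outcome: (C, Z) with payoffs (10, 11).

(C, Z)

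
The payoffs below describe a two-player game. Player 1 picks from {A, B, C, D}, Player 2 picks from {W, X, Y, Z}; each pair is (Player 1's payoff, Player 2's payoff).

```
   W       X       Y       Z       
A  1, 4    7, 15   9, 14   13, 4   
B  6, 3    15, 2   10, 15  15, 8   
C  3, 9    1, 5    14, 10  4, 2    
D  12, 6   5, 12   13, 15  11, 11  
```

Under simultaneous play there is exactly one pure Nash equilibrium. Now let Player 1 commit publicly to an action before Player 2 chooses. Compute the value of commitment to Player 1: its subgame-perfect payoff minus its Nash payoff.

0

Work backward from Player 2's decision.
- A: Player 2 compares 4, 15, 14, 4 and picks X; Player 1 would get 7.
- B: Player 2 compares 3, 2, 15, 8 and picks Y; Player 1 would get 10.
- C: Player 2 compares 9, 5, 10, 2 and picks Y; Player 1 would get 14.
- D: Player 2 compares 6, 12, 15, 11 and picks Y; Player 1 would get 13.
Player 1's induced payoffs are 7, 10, 14, 13, so Player 1 commits to C. Subgame-perfect outcome: (C, Y) with payoffs (14, 10).
Under simultaneous play:
Player 1's best replies: W→D; X→B; Y→C; Z→B.
Player 2's best replies: A→X; B→Y; C→Y; D→Y.
Only (C, Y) has each player best-responding; Nash payoffs (14, 10).
Player 1's commitment gain: 14 − 14 = 0.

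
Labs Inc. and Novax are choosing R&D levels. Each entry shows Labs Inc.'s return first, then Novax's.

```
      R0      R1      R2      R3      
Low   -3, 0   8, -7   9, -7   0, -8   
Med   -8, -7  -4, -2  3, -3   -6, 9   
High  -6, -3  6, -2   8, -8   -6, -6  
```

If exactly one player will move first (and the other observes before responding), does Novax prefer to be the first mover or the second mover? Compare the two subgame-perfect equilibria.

first

If Labs Inc. leads: Novax's best replies are Low→R0, Med→R3, High→R1; Labs Inc.'s induced payoffs -3, -6, 6; outcome (High, R1), payoffs (6, -2).
If Novax leads: Labs Inc.'s best replies are R0→Low, R1→Low, R2→Low, R3→Low; Novax's induced payoffs 0, -7, -7, -8; outcome (Low, R0), payoffs (-3, 0).
Novax gets 0 moving first and -2 moving second, so Novax prefers to move first.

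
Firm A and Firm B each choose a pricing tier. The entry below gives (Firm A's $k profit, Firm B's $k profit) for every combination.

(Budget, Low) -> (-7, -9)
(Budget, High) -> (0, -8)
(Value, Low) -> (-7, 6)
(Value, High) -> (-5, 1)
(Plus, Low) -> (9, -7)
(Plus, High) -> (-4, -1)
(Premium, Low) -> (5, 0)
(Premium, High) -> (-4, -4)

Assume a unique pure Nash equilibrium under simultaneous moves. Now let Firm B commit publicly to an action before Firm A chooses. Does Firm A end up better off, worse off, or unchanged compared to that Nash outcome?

Solve by backward induction (Firm B leads).
- Low: Firm A compares -7, -7, 9, 5 and picks Plus; Firm B would get -7.
- High: Firm A compares 0, -5, -4, -4 and picks Budget; Firm B would get -8.
Firm B's induced payoffs are -7, -8, so Firm B commits to Low. Subgame-perfect outcome: (Plus, Low) with payoffs (9, -7).
Now find the simultaneous Nash equilibrium.
Firm A's best replies: Low→Plus; High→Budget.
Firm B's best replies: Budget→High; Value→Low; Plus→High; Premium→Low.
Only (Budget, High) has each player best-responding; Nash payoffs (0, -8).
Firm A earns 9 sequentially versus 0 at the Nash outcome: better off.

better off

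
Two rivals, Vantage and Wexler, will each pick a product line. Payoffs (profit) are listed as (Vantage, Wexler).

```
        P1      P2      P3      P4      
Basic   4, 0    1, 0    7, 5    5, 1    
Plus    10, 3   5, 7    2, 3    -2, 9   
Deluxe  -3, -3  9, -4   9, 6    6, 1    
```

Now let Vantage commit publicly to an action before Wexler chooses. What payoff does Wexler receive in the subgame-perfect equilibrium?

Backward induction with Vantage moving first.
- Basic: BR = P3, leader payoff 7.
- Plus: BR = P4, leader payoff -2.
- Deluxe: BR = P3, leader payoff 9.
Maximizing over 7, -2, 9, Vantage chooses Deluxe. Subgame-perfect outcome: (Deluxe, P3) with payoffs (9, 6).

6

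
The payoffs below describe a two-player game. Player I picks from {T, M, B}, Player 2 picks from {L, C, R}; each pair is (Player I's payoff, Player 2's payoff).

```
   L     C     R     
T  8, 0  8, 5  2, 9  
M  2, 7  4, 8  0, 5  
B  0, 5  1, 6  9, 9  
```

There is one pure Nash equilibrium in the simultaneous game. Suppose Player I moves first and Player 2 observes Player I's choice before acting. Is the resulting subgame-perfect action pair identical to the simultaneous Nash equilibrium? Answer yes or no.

Player 2 best-responds to each possible Player I move:
- T: BR = R, leader payoff 2.
- M: BR = C, leader payoff 4.
- B: BR = R, leader payoff 9.
Maximizing over 2, 4, 9, Player I chooses B. Subgame-perfect outcome: (B, R) with payoffs (9, 9).
Now find the simultaneous Nash equilibrium.
Player I's best replies: L→T; C→T; R→B.
Player 2's best replies: T→R; M→C; B→R.
The unique mutual best reply is (B, R), giving (9, 9).
Sequential outcome (B, R) coincides with the Nash profile (B, R).

yes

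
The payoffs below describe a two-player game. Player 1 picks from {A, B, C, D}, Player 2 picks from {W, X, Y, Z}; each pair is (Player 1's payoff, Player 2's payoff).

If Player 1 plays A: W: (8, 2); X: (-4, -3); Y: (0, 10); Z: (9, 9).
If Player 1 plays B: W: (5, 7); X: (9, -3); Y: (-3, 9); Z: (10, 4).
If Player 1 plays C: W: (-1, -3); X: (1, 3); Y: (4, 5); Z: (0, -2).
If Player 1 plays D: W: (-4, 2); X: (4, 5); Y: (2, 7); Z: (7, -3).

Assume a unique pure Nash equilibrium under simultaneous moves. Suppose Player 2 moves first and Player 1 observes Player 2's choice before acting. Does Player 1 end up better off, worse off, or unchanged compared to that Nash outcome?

Player 1 best-responds to each possible Player 2 move:
- W: Player 1 compares 8, 5, -1, -4 and picks A; Player 2 would get 2.
- X: Player 1 compares -4, 9, 1, 4 and picks B; Player 2 would get -3.
- Y: Player 1 compares 0, -3, 4, 2 and picks C; Player 2 would get 5.
- Z: Player 1 compares 9, 10, 0, 7 and picks B; Player 2 would get 4.
Player 2's induced payoffs are 2, -3, 5, 4, so Player 2 commits to Y. Subgame-perfect outcome: (C, Y) with payoffs (4, 5).
Under simultaneous play:
Player 1's best replies: W→A; X→B; Y→C; Z→B.
Player 2's best replies: A→Y; B→Y; C→Y; D→Y.
Only (C, Y) has each player best-responding; Nash payoffs (4, 5).
Player 1 earns 4 sequentially versus 4 at the Nash outcome: unchanged.

unchanged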